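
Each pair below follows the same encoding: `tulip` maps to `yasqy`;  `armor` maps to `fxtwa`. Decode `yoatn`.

title

In tulip: t→y is +5, u→a is +6, l→s is +7, i→q is +8 — the shift increases by 1 each position. The shift increases by 1 at each position, starting from +5: 5, 6, 7, ….
Undoing it on yoatn: y−5=t, o−6=i, a−7=t, t−8=l, n−9=e.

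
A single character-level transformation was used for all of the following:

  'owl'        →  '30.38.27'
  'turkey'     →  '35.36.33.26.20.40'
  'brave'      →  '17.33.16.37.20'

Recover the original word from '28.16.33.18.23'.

o is letter #15 and maps to 30: an offset of 15. The number is (letter's place in the alphabet, a=1) + 15.
Reversing it on 28.16.33.18.23: 28→(28−15)÷1=13=m, 16→(16−15)÷1=1=a, 33→(33−15)÷1=18=r, 18→(18−15)÷1=3=c, 23→(23−15)÷1=8=h.

march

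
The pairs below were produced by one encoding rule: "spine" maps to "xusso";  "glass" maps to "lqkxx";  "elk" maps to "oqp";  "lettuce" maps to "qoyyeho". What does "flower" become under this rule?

kqybow

The shift depends on letter class: consonant s→x is +5, but vowel i→s is +10. The rule splits by letter class: vowels +10, consonants +5.
Applying it to flower: f(cons)+5=k, l(cons)+5=q, o(vowel)+10=y, w(cons)+5=b, e(vowel)+10=o, r(cons)+5=w.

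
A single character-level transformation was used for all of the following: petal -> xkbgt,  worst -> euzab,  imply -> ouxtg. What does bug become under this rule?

The rule splits by letter class: vowels +6, consonants +8.
Applying it to bug: b(cons)+8=j, u(vowel)+6=a, g(cons)+8=o.

jao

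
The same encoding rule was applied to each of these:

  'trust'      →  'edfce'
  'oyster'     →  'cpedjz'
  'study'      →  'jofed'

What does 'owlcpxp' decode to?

emerald

The output letters match the input read backwards, each shifted +11: trust reversed is tsurt. Read the word backwards and shift each letter +11.
Decoding owlcpxp: shift back: o−11=d, w−11=l, l−11=a, c−11=r, p−11=e, x−11=m, p−11=e → dlareme; then reverse → emerald.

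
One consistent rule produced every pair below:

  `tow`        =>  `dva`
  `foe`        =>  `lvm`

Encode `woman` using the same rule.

uhtvd

Read the word backwards and shift each letter +7.
On woman: reverse → namow; then shift: n+7=u, a+7=h, m+7=t, o+7=v, w+7=d.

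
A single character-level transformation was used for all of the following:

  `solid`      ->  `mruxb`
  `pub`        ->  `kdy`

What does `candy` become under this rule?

The output letters match the input read backwards, each shifted +9: solid reversed is dilos. Two steps: reverse the string, then apply a Caesar shift of +9.
For candy: reverse → ydnac; then shift: y+9=h, d+9=m, n+9=w, a+9=j, c+9=l.

hmwjl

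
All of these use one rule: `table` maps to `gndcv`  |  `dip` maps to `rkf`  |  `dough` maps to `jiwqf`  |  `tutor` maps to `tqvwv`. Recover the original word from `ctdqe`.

cobra

The output letters match the input read backwards, each shifted +2: table reversed is elbat. Read the word backwards and shift each letter +2.
Undoing it on ctdqe: shift back: c−2=a, t−2=r, d−2=b, q−2=o, e−2=c → arboc; then reverse → cobra.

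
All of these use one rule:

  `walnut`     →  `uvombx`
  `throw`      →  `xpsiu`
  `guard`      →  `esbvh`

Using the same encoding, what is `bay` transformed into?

The output letters match the input read backwards, each shifted +1: walnut reversed is tunlaw. Two steps: reverse the string, then apply a Caesar shift of +1.
Applying it to bay: reverse → yab; then shift: y+1=z, a+1=b, b+1=c.

zbc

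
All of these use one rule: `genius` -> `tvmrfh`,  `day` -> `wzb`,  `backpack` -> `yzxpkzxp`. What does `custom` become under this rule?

This is the alphabet-reversal cipher (Atbash): a becomes z, b becomes y, etc.
On custom: c↔x, u↔f, s↔h, t↔g, o↔l, m↔n.

xfhgln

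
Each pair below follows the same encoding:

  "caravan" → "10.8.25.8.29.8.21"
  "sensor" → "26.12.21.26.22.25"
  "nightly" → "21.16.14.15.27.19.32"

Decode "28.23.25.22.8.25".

uproar

The number is (letter's place in the alphabet, a=1) + 7.
Decoding 28.23.25.22.8.25: 28→(28−7)÷1=21=u, 23→(23−7)÷1=16=p, 25→(25−7)÷1=18=r, 22→(22−7)÷1=15=o, 8→(8−7)÷1=1=a, 25→(25−7)÷1=18=r.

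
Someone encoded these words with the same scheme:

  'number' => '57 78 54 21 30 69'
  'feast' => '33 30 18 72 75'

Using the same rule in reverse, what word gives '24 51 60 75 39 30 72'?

n(#14)→57 and u(#21)→78: differences scale by 3, so n = 3·pos + 15. Each letter becomes 3×(its alphabet position, a=1..z=26) + 15.
Undoing it on 24 51 60 75 39 30 72: 24→(24−15)÷3=3=c, 51→(51−15)÷3=12=l, 60→(60−15)÷3=15=o, 75→(75−15)÷3=20=t, 39→(39−15)÷3=8=h, 30→(30−15)÷3=5=e, 72→(72−15)÷3=19=s.

clothes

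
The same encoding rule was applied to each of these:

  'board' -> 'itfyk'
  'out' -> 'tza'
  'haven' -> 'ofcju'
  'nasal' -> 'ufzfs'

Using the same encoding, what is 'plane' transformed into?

wsfuj

Vowels shift forward by 5 and consonants shift forward by 7.
For plane: p(cons)+7=w, l(cons)+7=s, a(vowel)+5=f, n(cons)+7=u, e(vowel)+5=j.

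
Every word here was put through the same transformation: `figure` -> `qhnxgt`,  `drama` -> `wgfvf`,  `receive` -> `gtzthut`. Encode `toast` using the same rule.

Treating letters as 0–25, the rule is x ↦ 23x + 5 (mod 26).
On toast: t(19)→23·19+5≡0=a; o(14)→23·14+5≡15=p; a(0)→23·0+5≡5=f; s(18)→23·18+5≡3=d; t(19)→23·19+5≡0=a (all mod 26).

apfda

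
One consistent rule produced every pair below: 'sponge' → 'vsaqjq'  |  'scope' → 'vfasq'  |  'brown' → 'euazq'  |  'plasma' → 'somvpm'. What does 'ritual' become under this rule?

uuwgmo

The shift depends on letter class: consonant s→v is +3, but vowel o→a is +12. Two shifts are in play — +12 for a/e/i/o/u, +3 for every other letter.
Applying it to ritual: r(cons)+3=u, i(vowel)+12=u, t(cons)+3=w, u(vowel)+12=g, a(vowel)+12=m, l(cons)+3=o.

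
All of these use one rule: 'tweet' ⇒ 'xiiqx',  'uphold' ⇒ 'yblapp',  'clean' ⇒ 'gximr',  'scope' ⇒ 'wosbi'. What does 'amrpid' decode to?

wander

It's a Vigenère-style cipher with numeric key [4,12]: position i shifts by key[i mod 2].
Decoding amrpid: a−4=w, m−12=a, r−4=n, p−12=d, i−4=e, d−12=r.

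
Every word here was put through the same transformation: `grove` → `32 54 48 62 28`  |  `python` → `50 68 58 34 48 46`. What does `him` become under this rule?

34 36 44

Each letter becomes 2×(its alphabet position, a=1..z=26) + 18.
Applying it to him: h=8→34, i=9→36, m=13→44.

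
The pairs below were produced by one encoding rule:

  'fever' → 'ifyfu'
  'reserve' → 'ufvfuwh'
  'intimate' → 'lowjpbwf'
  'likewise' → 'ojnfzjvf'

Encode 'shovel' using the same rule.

A repeating key of period 2 is used — shifts +3, +1 over and over.
For shovel: s+3=v, h+1=i, o+3=r, v+1=w, e+3=h, l+1=m.

virwhm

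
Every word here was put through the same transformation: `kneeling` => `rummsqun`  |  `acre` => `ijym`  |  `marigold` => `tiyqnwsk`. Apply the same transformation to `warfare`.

diymiym

The shift depends on letter class: consonant k→r is +7, but vowel e→m is +8. Two shifts are in play — +8 for a/e/i/o/u, +7 for every other letter.
For warfare: w(cons)+7=d, a(vowel)+8=i, r(cons)+7=y, f(cons)+7=m, a(vowel)+8=i, r(cons)+7=y, e(vowel)+8=m.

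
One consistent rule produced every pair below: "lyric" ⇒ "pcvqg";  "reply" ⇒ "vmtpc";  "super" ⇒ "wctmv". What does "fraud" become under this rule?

jvich

Vowels shift forward by 8 and consonants shift forward by 4.
Applying it to fraud: f(cons)+4=j, r(cons)+4=v, a(vowel)+8=i, u(vowel)+8=c, d(cons)+4=h.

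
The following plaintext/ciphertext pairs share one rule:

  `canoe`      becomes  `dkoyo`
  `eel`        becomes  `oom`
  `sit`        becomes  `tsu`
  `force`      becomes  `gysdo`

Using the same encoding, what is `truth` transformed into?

The rule splits by letter class: vowels +10, consonants +1.
Applying it to truth: t(cons)+1=u, r(cons)+1=s, u(vowel)+10=e, t(cons)+1=u, h(cons)+1=i.

useui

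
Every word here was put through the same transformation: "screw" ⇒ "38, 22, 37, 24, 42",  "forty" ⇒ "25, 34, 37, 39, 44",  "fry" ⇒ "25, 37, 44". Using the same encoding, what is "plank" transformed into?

s is letter #19 and maps to 38: an offset of 19. Letters become their 1-based position plus 19 (so a→20, b→21, …).
For plank: p=16→35, l=12→31, a=1→20, n=14→33, k=11→30.

35, 31, 20, 33, 30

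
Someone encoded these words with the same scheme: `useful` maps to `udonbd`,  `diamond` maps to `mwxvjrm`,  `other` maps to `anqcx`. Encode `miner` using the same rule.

Read the word backwards and shift each letter +9.
For miner: reverse → renim; then shift: r+9=a, e+9=n, n+9=w, i+9=r, m+9=v.

anwrv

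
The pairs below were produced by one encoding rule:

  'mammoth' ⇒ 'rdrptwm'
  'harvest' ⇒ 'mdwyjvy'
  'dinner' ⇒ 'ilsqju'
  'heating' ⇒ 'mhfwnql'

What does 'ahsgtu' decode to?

Shifts by position in mammoth: pos 0: m→r (+5), pos 1: a→d (+3), pos 2: m→r (+5), pos 3: m→p (+3) — repeating every 2. The shifts repeat in a cycle of length 2: positions 0,1,… shift by +5, +3, then the pattern repeats.
Reversing it on ahsgtu: a−5=v, h−3=e, s−5=n, g−3=d, t−5=o, u−3=r.

vendor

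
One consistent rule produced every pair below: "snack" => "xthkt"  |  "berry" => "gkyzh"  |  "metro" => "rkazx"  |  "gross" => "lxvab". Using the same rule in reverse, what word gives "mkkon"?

The shift increases by 1 at each position, starting from +5: 5, 6, 7, ….
Decoding mkkon: m−5=h, k−6=e, k−7=d, o−8=g, n−9=e.

hedge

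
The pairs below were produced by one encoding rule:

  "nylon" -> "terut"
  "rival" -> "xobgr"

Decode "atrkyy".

unless

Each letter is shifted forward by 6 in the alphabet (a Caesar shift of +6).
Undoing it on atrkyy: a−6=u, t−6=n, r−6=l, k−6=e, y−6=s, y−6=s.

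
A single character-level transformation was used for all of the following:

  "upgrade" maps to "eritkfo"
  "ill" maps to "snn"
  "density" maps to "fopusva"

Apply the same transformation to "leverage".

noxotkio

The shift depends on letter class: consonant p→r is +2, but vowel u→e is +10. The rule splits by letter class: vowels +10, consonants +2.
On leverage: l(cons)+2=n, e(vowel)+10=o, v(cons)+2=x, e(vowel)+10=o, r(cons)+2=t, a(vowel)+10=k, g(cons)+2=i, e(vowel)+10=o.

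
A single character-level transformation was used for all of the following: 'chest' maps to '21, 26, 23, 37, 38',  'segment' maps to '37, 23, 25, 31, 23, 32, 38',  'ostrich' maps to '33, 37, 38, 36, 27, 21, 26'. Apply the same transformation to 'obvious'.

33, 20, 40, 27, 33, 39, 37

c is letter #3 and maps to 21: an offset of 18. The number is (letter's place in the alphabet, a=1) + 18.
Applying it to obvious: o=15→33, b=2→20, v=22→40, i=9→27, o=15→33, u=21→39, s=19→37.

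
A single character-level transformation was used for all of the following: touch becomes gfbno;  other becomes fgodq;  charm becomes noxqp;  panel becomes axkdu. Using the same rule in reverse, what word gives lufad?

This is an affine cipher: with a=0,…,z=25, each position x becomes (21x+23) mod 26.
Decoding lufad: l(11)→5·(11−23)≡18=s; u(20)→5·(20−23)≡11=l; f(5)→5·(5−23)≡14=o; a(0)→5·(0−23)≡15=p; d(3)→5·(3−23)≡4=e (all mod 26).

slope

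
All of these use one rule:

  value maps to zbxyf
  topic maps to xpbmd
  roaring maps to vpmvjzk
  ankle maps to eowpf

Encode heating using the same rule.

lfmxjzk

It's a Vigenère-style cipher with numeric key [4,1,12]: position i shifts by key[i mod 3].
Applying it to heating: h+4=l, e+1=f, a+12=m, t+4=x, i+1=j, n+12=z, g+4=k.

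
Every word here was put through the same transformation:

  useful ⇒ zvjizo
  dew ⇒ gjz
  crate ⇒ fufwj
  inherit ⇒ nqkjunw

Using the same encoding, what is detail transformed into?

gjwfno

The shift depends on letter class: consonant s→v is +3, but vowel u→z is +5. Two shifts are in play — +5 for a/e/i/o/u, +3 for every other letter.
On detail: d(cons)+3=g, e(vowel)+5=j, t(cons)+3=w, a(vowel)+5=f, i(vowel)+5=n, l(cons)+3=o.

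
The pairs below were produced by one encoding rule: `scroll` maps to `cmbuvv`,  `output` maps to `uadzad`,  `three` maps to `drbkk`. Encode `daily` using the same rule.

The shift depends on letter class: consonant s→c is +10, but vowel o→u is +6. Vowels shift forward by 6 and consonants shift forward by 10.
For daily: d(cons)+10=n, a(vowel)+6=g, i(vowel)+6=o, l(cons)+10=v, y(cons)+10=i.

ngovi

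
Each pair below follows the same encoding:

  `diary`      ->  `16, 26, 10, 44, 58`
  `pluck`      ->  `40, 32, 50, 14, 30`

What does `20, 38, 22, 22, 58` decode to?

foggy

d(#4)→16 and i(#9)→26: differences scale by 2, so n = 2·pos + 8. The formula is n = 2×(alphabet index, a=1) + 8.
Reversing it on 20, 38, 22, 22, 58: 20→(20−8)÷2=6=f, 38→(38−8)÷2=15=o, 22→(22−8)÷2=7=g, 22→(22−8)÷2=7=g, 58→(58−8)÷2=25=y.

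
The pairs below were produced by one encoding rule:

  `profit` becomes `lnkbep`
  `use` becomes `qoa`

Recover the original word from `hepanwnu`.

Compare letters: p→l is +22, r→n is +22, o→k is +22 — a constant shift. This is a Caesar cipher with shift 22.
Undoing it on hepanwnu: h−22=l, e−22=i, p−22=t, a−22=e, n−22=r, w−22=a, n−22=r, u−22=y.

literary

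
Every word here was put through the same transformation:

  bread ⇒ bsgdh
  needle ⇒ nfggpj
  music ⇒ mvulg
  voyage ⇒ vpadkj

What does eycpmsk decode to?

examine

In bread: b→b is +0, r→s is +1, e→g is +2, a→d is +3 — the shift increases by 1 each position. The shift increases by 1 at each position, starting from +0: 0, 1, 2, ….
Decoding eycpmsk: e−0=e, y−1=x, c−2=a, p−3=m, m−4=i, s−5=n, k−6=e.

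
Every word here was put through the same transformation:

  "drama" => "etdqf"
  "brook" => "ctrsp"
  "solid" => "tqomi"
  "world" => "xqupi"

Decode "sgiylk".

In drama: d→e is +1, r→t is +2, a→d is +3, m→q is +4 — the shift increases by 1 each position. Letter i (0-indexed) is shifted by i+1, so successive shifts are 1, 2, 3, ….
Decoding sgiylk: s−1=r, g−2=e, i−3=f, y−4=u, l−5=g, k−6=e.

refuge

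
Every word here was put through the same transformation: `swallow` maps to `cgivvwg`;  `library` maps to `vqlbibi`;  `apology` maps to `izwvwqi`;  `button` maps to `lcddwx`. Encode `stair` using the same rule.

cdiqb

Two shifts are in play — +8 for a/e/i/o/u, +10 for every other letter.
For stair: s(cons)+10=c, t(cons)+10=d, a(vowel)+8=i, i(vowel)+8=q, r(cons)+10=b.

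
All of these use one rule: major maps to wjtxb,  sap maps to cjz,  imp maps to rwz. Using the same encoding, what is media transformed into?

The shift depends on letter class: consonant m→w is +10, but vowel a→j is +9. The rule splits by letter class: vowels +9, consonants +10.
On media: m(cons)+10=w, e(vowel)+9=n, d(cons)+10=n, i(vowel)+9=r, a(vowel)+9=j.

wnnrj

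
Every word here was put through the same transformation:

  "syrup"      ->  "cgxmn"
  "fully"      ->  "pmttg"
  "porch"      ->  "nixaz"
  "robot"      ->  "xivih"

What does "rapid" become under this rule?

This is an affine cipher: with a=0,…,z=25, each position x becomes (5x+16) mod 26.
On rapid: r(17)→5·17+16≡23=x; a(0)→5·0+16≡16=q; p(15)→5·15+16≡13=n; i(8)→5·8+16≡4=e; d(3)→5·3+16≡5=f (all mod 26).

xqnef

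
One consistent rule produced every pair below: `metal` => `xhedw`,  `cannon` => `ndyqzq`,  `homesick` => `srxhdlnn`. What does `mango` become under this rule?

It's a Vigenère-style cipher with numeric key [11,3]: position i shifts by key[i mod 2].
On mango: m+11=x, a+3=d, n+11=y, g+3=j, o+11=z.

xdyjz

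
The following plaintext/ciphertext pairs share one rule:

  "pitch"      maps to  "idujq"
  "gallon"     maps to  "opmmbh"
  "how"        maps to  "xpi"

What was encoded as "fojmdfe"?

Read the word backwards and shift each letter +1.
Undoing it on fojmdfe: shift back: f−1=e, o−1=n, j−1=i, m−1=l, d−1=c, f−1=e, e−1=d → enilced; then reverse → decline.

decline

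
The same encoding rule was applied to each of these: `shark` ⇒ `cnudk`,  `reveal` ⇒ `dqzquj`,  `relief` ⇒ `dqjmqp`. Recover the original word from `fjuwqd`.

player

This is an affine cipher: with a=0,…,z=25, each position x becomes (25x+20) mod 26.
Undoing it on fjuwqd: f(5)→25·(5−20)≡15=p; j(9)→25·(9−20)≡11=l; u(20)→25·(20−20)≡0=a; w(22)→25·(22−20)≡24=y; q(16)→25·(16−20)≡4=e; d(3)→25·(3−20)≡17=r (all mod 26).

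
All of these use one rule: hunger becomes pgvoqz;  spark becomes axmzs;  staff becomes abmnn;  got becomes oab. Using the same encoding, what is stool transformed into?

The shift depends on letter class: consonant h→p is +8, but vowel u→g is +12. The rule splits by letter class: vowels +12, consonants +8.
For stool: s(cons)+8=a, t(cons)+8=b, o(vowel)+12=a, o(vowel)+12=a, l(cons)+8=t.

abaat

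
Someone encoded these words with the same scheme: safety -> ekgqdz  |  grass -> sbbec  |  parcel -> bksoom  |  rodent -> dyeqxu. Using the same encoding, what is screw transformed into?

Shifts by position in safety: pos 0: s→e (+12), pos 1: a→k (+10), pos 2: f→g (+1), pos 3: e→q (+12), pos 4: t→d (+10), pos 5: y→z (+1) — repeating every 3. A repeating key of period 3 is used — shifts +12, +10, +1 over and over.
For screw: s+12=e, c+10=m, r+1=s, e+12=q, w+10=g.

emsqg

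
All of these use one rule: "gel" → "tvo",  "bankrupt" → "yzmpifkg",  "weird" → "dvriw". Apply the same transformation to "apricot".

zkirxlg

Each letter is replaced by its mirror in the alphabet: a↔z, b↔y, c↔x, and so on (the Atbash cipher).
For apricot: a↔z, p↔k, r↔i, i↔r, c↔x, o↔l, t↔g.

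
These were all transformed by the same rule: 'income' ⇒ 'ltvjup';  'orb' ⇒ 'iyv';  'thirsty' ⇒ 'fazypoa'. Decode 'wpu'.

The output letters match the input read backwards, each shifted +7: income reversed is emocni. The word is reversed, then every letter is shifted forward by 7.
Reversing it on wpu: shift back: w−7=p, p−7=i, u−7=n → pin; then reverse → nip.

nip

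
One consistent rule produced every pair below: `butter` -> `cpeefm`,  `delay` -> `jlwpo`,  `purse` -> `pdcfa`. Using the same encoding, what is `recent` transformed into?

eypnpc

The word is reversed, then every letter is shifted forward by 11.
Applying it to recent: reverse → tnecer; then shift: t+11=e, n+11=y, e+11=p, c+11=n, e+11=p, r+11=c.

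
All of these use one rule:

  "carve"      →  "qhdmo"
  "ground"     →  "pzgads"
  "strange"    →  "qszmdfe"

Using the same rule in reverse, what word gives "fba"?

Read the word backwards and shift each letter +12.
Undoing it on fba: shift back: f−12=t, b−12=p, a−12=o → tpo; then reverse → opt.

opt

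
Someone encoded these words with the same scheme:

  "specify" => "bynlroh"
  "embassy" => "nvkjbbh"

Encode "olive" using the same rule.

xuren

This is a Caesar cipher with shift 9.
For olive: o+9=x, l+9=u, i+9=r, v+9=e, e+9=n.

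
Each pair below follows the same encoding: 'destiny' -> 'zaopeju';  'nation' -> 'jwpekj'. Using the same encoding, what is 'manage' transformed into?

iwjwca

Compare letters: d→z is +22, e→a is +22, s→o is +22 — a constant shift. It's a constant shift of +22 (ROT22).
Applying it to manage: m+22=i, a+22=w, n+22=j, a+22=w, g+22=c, e+22=a.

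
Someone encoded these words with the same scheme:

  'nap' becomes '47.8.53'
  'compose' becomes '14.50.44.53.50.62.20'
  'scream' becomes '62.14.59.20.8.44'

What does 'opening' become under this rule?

50.53.20.47.32.47.26

Each letter becomes 3×(its alphabet position, a=1..z=26) + 5.
Applying it to opening: o=15→50, p=16→53, e=5→20, n=14→47, i=9→32, n=14→47, g=7→26.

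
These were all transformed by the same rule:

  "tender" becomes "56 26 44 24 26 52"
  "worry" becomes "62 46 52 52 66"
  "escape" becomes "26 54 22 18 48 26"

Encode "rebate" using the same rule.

With a=1..z=26, the number is 2·pos + 16.
Applying it to rebate: r=18→52, e=5→26, b=2→20, a=1→18, t=20→56, e=5→26.

52 26 20 18 56 26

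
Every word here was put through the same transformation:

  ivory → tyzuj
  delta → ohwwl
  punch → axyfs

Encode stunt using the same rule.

The shifts repeat in a cycle of length 2: positions 0,1,… shift by +11, +3, then the pattern repeats.
On stunt: s+11=d, t+3=w, u+11=f, n+3=q, t+11=e.

dwfqe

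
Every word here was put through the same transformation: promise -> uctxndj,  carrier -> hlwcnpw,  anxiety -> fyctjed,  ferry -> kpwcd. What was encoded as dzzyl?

young

Shifts by position in promise: pos 0: p→u (+5), pos 1: r→c (+11), pos 2: o→t (+5), pos 3: m→x (+11) — repeating every 2. The shifts repeat in a cycle of length 2: positions 0,1,… shift by +5, +11, then the pattern repeats.
Decoding dzzyl: d−5=y, z−11=o, z−5=u, y−11=n, l−5=g.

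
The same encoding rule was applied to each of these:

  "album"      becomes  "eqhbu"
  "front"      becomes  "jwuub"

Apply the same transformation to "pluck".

tqajs

Each letter shifts forward by (position + 4), i.e. 4, 5, 6, … — the shift grows by one for each successive letter.
For pluck: p+4=t, l+5=q, u+6=a, c+7=j, k+8=s.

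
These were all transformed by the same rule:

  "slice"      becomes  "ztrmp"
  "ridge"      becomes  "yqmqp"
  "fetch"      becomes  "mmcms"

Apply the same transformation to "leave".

In slice: s→z is +7, l→t is +8, i→r is +9, c→m is +10 — the shift increases by 1 each position. The shift increases by 1 at each position, starting from +7: 7, 8, 9, ….
For leave: l+7=s, e+8=m, a+9=j, v+10=f, e+11=p.

smjfp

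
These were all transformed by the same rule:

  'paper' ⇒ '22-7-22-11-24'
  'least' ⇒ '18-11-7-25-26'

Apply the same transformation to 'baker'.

8-7-17-11-24

p is letter #16 and maps to 22: an offset of 6. The number is (letter's place in the alphabet, a=1) + 6.
Applying it to baker: b=2→8, a=1→7, k=11→17, e=5→11, r=18→24.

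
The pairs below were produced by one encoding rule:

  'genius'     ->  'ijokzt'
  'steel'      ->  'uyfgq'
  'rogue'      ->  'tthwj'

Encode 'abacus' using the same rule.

Shifts by position in genius: pos 0: g→i (+2), pos 1: e→j (+5), pos 2: n→o (+1), pos 3: i→k (+2), pos 4: u→z (+5), pos 5: s→t (+1) — repeating every 3. A repeating key of period 3 is used — shifts +2, +5, +1 over and over.
Applying it to abacus: a+2=c, b+5=g, a+1=b, c+2=e, u+5=z, s+1=t.

cgbezt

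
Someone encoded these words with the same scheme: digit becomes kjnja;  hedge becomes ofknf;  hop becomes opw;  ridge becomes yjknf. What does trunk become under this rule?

ayvur

The shift depends on letter class: consonant d→k is +7, but vowel i→j is +1. The rule splits by letter class: vowels +1, consonants +7.
For trunk: t(cons)+7=a, r(cons)+7=y, u(vowel)+1=v, n(cons)+7=u, k(cons)+7=r.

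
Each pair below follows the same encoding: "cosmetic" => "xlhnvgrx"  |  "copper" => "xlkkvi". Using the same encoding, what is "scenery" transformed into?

hxvmvib

This is the alphabet-reversal cipher (Atbash): a becomes z, b becomes y, etc.
For scenery: s↔h, c↔x, e↔v, n↔m, e↔v, r↔i, y↔b.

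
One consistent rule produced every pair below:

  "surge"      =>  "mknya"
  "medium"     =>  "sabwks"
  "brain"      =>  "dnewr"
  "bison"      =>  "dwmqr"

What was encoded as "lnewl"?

trait

s(18)→m(12) and u(20)→k(10) fit y≡25x+4 (mod 26); the inverse of 25 mod 26 is 25. This is an affine cipher: with a=0,…,z=25, each position x becomes (25x+4) mod 26.
Undoing it on lnewl: l(11)→25·(11−4)≡19=t; n(13)→25·(13−4)≡17=r; e(4)→25·(4−4)≡0=a; w(22)→25·(22−4)≡8=i; l(11)→25·(11−4)≡19=t (all mod 26).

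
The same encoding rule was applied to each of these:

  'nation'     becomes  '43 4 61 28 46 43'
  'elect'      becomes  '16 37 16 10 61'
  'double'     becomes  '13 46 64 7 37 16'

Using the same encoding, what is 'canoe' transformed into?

n(#14)→43 and a(#1)→4: differences scale by 3, so n = 3·pos + 1. The formula is n = 3×(alphabet index, a=1) + 1.
On canoe: c=3→10, a=1→4, n=14→43, o=15→46, e=5→16.

10 4 43 46 16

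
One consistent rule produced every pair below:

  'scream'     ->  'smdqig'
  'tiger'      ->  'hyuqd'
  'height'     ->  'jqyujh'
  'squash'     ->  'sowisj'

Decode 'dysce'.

s(18)→s(18) and c(2)→m(12) fit y≡15x+8 (mod 26); the inverse of 15 mod 26 is 7. Treating letters as 0–25, the rule is x ↦ 15x + 8 (mod 26).
Undoing it on dysce: d(3)→7·(3−8)≡17=r; y(24)→7·(24−8)≡8=i; s(18)→7·(18−8)≡18=s; c(2)→7·(2−8)≡10=k; e(4)→7·(4−8)≡24=y (all mod 26).

risky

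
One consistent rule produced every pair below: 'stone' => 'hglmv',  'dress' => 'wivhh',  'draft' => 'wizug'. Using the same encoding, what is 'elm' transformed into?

Each pair mirrors across the alphabet (s↔h, t↔g, o↔l): positions sum to 25. Each letter is replaced by its mirror in the alphabet: a↔z, b↔y, c↔x, and so on (the Atbash cipher).
Applying it to elm: e↔v, l↔o, m↔n.

von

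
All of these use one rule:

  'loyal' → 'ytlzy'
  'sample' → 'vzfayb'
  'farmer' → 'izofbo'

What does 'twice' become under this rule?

This is an affine cipher: with a=0,…,z=25, each position x becomes (7x+25) mod 26.
On twice: t(19)→7·19+25≡2=c; w(22)→7·22+25≡23=x; i(8)→7·8+25≡3=d; c(2)→7·2+25≡13=n; e(4)→7·4+25≡1=b (all mod 26).

cxdnb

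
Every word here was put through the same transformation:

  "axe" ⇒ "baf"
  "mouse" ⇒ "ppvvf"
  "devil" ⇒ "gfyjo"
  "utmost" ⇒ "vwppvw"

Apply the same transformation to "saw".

vbz

Two shifts are in play — +1 for a/e/i/o/u, +3 for every other letter.
On saw: s(cons)+3=v, a(vowel)+1=b, w(cons)+3=z.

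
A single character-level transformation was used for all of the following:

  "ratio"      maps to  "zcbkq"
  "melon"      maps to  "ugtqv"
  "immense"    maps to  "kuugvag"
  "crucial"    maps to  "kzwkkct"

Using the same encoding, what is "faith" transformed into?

The shift depends on letter class: consonant r→z is +8, but vowel a→c is +2. Vowels shift forward by 2 and consonants shift forward by 8.
Applying it to faith: f(cons)+8=n, a(vowel)+2=c, i(vowel)+2=k, t(cons)+8=b, h(cons)+8=p.

nckbp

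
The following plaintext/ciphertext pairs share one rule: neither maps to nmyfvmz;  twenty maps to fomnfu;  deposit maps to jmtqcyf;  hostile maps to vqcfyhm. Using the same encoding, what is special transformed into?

n(13)→n(13) and e(4)→m(12) fit y≡3x+0 (mod 26); the inverse of 3 mod 26 is 9. Treating letters as 0–25, the rule is x ↦ 3x + 0 (mod 26).
On special: s(18)→3·18+0≡2=c; p(15)→3·15+0≡19=t; e(4)→3·4+0≡12=m; c(2)→3·2+0≡6=g; i(8)→3·8+0≡24=y; a(0)→3·0+0≡0=a; l(11)→3·11+0≡7=h (all mod 26).

ctmgyah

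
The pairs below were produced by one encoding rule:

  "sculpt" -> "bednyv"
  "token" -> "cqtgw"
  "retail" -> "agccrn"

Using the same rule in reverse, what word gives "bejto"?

It's a Vigenère-style cipher with numeric key [9,2]: position i shifts by key[i mod 2].
Decoding bejto: b−9=s, e−2=c, j−9=a, t−2=r, o−9=f.

scarf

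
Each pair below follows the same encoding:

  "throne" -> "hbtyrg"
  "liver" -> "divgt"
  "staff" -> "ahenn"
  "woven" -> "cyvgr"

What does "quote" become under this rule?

moyhg

This is an affine cipher: with a=0,…,z=25, each position x becomes (7x+4) mod 26.
On quote: q(16)→7·16+4≡12=m; u(20)→7·20+4≡14=o; o(14)→7·14+4≡24=y; t(19)→7·19+4≡7=h; e(4)→7·4+4≡6=g (all mod 26).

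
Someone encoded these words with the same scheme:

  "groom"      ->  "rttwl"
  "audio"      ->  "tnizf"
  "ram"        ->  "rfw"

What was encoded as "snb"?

win

The output letters match the input read backwards, each shifted +5: groom reversed is moorg. Read the word backwards and shift each letter +5.
Reversing it on snb: shift back: s−5=n, n−5=i, b−5=w → niw; then reverse → win.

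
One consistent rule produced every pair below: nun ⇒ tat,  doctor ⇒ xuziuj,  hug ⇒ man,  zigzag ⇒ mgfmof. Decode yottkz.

Read the word backwards and shift each letter +6.
Undoing it on yottkz: shift back: y−6=s, o−6=i, t−6=n, t−6=n, k−6=e, z−6=t → sinnet; then reverse → tennis.

tennis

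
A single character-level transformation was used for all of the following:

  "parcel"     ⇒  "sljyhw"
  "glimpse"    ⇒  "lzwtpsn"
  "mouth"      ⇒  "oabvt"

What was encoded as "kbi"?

bud

The output letters match the input read backwards, each shifted +7: parcel reversed is lecrap. Two steps: reverse the string, then apply a Caesar shift of +7.
Undoing it on kbi: shift back: k−7=d, b−7=u, i−7=b → dub; then reverse → bud.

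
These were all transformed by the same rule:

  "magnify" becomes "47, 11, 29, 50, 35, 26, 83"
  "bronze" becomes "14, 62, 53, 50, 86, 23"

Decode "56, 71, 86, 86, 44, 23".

puzzle

m(#13)→47 and a(#1)→11: differences scale by 3, so n = 3·pos + 8. With a=1..z=26, the number is 3·pos + 8.
Undoing it on 56, 71, 86, 86, 44, 23: 56→(56−8)÷3=16=p, 71→(71−8)÷3=21=u, 86→(86−8)÷3=26=z, 86→(86−8)÷3=26=z, 44→(44−8)÷3=12=l, 23→(23−8)÷3=5=e.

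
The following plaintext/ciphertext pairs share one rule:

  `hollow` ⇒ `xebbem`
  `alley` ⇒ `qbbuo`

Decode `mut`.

wed

Compare letters: h→x is +16, o→e is +16, l→b is +16 — a constant shift. It's a constant shift of +16 (ROT16).
Reversing it on mut: m−16=w, u−16=e, t−16=d.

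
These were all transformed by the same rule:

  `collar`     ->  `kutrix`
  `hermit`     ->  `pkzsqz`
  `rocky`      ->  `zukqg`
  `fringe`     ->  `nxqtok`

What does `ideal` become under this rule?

The shifts repeat in a cycle of length 2: positions 0,1,… shift by +8, +6, then the pattern repeats.
Applying it to ideal: i+8=q, d+6=j, e+8=m, a+6=g, l+8=t.

qjmgt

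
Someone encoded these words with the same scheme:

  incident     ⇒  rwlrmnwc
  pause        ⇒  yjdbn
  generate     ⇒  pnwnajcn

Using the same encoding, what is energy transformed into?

Compare letters: i→r is +9, n→w is +9, c→l is +9 — a constant shift. Every letter moves 9 places later in the alphabet, wrapping around z→a.
For energy: e+9=n, n+9=w, e+9=n, r+9=a, g+9=p, y+9=h.

nwnaph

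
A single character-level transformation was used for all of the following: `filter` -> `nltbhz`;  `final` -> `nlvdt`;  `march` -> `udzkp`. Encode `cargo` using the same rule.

kdzor

The shift depends on letter class: consonant f→n is +8, but vowel i→l is +3. The rule splits by letter class: vowels +3, consonants +8.
For cargo: c(cons)+8=k, a(vowel)+3=d, r(cons)+8=z, g(cons)+8=o, o(vowel)+3=r.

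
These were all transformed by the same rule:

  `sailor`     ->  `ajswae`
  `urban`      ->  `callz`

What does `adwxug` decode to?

summit

In sailor: s→a is +8, a→j is +9, i→s is +10, l→w is +11 — the shift increases by 1 each position. The shift increases by 1 at each position, starting from +8: 8, 9, 10, ….
Undoing it on adwxug: a−8=s, d−9=u, w−10=m, x−11=m, u−12=i, g−13=t.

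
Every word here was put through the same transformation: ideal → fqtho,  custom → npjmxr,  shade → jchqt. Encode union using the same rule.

i(8)→f(5) and d(3)→q(16) fit y≡3x+7 (mod 26); the inverse of 3 mod 26 is 9. Each letter's alphabet position (a=0..z=25) is mapped through 3·x+7 mod 26 — an affine cipher.
On union: u(20)→3·20+7≡15=p; n(13)→3·13+7≡20=u; i(8)→3·8+7≡5=f; o(14)→3·14+7≡23=x; n(13)→3·13+7≡20=u (all mod 26).

pufxu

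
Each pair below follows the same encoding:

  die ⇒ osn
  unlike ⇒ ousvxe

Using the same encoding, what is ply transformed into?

The output letters match the input read backwards, each shifted +10: die reversed is eid. The word is reversed, then every letter is shifted forward by 10.
For ply: reverse → ylp; then shift: y+10=i, l+10=v, p+10=z.

ivz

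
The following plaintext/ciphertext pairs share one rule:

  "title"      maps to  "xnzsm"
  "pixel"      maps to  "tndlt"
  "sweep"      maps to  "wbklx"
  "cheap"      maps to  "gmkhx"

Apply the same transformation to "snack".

wsgjs

In title: t→x is +4, i→n is +5, t→z is +6, l→s is +7 — the shift increases by 1 each position. Each letter shifts forward by (position + 4), i.e. 4, 5, 6, … — the shift grows by one for each successive letter.
For snack: s+4=w, n+5=s, a+6=g, c+7=j, k+8=s.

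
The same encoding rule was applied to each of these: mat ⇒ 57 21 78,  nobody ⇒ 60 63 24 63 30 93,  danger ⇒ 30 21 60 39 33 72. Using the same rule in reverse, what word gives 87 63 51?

wok

Each letter becomes 3×(its alphabet position, a=1..z=26) + 18.
Decoding 87 63 51: 87→(87−18)÷3=23=w, 63→(63−18)÷3=15=o, 51→(51−18)÷3=11=k.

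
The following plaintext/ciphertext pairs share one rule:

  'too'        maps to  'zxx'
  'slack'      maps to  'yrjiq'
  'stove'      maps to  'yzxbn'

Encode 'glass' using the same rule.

mrjyy

The rule splits by letter class: vowels +9, consonants +6.
On glass: g(cons)+6=m, l(cons)+6=r, a(vowel)+9=j, s(cons)+6=y, s(cons)+6=y.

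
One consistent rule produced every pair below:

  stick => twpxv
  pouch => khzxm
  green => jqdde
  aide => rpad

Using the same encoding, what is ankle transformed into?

revyd

Each letter's alphabet position (a=0..z=25) is mapped through 3·x+17 mod 26 — an affine cipher.
Applying it to ankle: a(0)→3·0+17≡17=r; n(13)→3·13+17≡4=e; k(10)→3·10+17≡21=v; l(11)→3·11+17≡24=y; e(4)→3·4+17≡3=d (all mod 26).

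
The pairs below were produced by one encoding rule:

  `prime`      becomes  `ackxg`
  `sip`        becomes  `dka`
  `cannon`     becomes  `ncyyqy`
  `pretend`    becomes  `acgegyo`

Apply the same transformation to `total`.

The rule splits by letter class: vowels +2, consonants +11.
Applying it to total: t(cons)+11=e, o(vowel)+2=q, t(cons)+11=e, a(vowel)+2=c, l(cons)+11=w.

eqecw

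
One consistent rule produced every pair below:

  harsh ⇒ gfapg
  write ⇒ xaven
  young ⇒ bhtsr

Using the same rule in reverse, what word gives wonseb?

plenty

h(7)→g(6) and a(0)→f(5) fit y≡15x+5 (mod 26); the inverse of 15 mod 26 is 7. Each letter's alphabet position (a=0..z=25) is mapped through 15·x+5 mod 26 — an affine cipher.
Undoing it on wonseb: w(22)→7·(22−5)≡15=p; o(14)→7·(14−5)≡11=l; n(13)→7·(13−5)≡4=e; s(18)→7·(18−5)≡13=n; e(4)→7·(4−5)≡19=t; b(1)→7·(1−5)≡24=y (all mod 26).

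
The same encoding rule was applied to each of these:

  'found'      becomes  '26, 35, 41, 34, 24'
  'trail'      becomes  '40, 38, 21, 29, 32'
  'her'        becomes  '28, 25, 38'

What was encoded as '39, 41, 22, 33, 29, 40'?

f is letter #6 and maps to 26: an offset of 20. The number is (letter's place in the alphabet, a=1) + 20.
Reversing it on 39, 41, 22, 33, 29, 40: 39→(39−20)÷1=19=s, 41→(41−20)÷1=21=u, 22→(22−20)÷1=2=b, 33→(33−20)÷1=13=m, 29→(29−20)÷1=9=i, 40→(40−20)÷1=20=t.

submit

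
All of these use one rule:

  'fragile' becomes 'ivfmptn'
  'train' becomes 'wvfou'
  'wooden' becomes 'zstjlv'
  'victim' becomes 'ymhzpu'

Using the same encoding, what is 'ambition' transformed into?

dqgoaqxx

In fragile: f→i is +3, r→v is +4, a→f is +5, g→m is +6 — the shift increases by 1 each position. Each letter shifts forward by (position + 3), i.e. 3, 4, 5, … — the shift grows by one for each successive letter.
For ambition: a+3=d, m+4=q, b+5=g, i+6=o, t+7=a, i+8=q, o+9=x, n+10=x.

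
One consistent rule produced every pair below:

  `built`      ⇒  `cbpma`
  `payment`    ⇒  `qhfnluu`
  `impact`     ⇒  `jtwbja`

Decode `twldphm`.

special

Shifts by position in built: pos 0: b→c (+1), pos 1: u→b (+7), pos 2: i→p (+7), pos 3: l→m (+1), pos 4: t→a (+7) — repeating every 3. A repeating key of period 3 is used — shifts +1, +7, +7 over and over.
Decoding twldphm: t−1=s, w−7=p, l−7=e, d−1=c, p−7=i, h−7=a, m−1=l.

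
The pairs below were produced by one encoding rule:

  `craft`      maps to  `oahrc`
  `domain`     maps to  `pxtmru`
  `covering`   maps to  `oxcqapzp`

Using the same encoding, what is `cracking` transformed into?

Shifts by position in craft: pos 0: c→o (+12), pos 1: r→a (+9), pos 2: a→h (+7), pos 3: f→r (+12), pos 4: t→c (+9) — repeating every 3. The shifts repeat in a cycle of length 3: positions 0,1,… shift by +12, +9, +7, then the pattern repeats.
Applying it to cracking: c+12=o, r+9=a, a+7=h, c+12=o, k+9=t, i+7=p, n+12=z, g+9=p.

oahotpzp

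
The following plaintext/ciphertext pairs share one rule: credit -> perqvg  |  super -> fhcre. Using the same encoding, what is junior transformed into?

whavbe

Compare letters: c→p is +13, r→e is +13, e→r is +13 — a constant shift. This is a Caesar cipher with shift 13.
On junior: j+13=w, u+13=h, n+13=a, i+13=v, o+13=b, r+13=e.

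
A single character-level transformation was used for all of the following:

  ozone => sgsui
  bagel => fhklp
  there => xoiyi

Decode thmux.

Shifts by position in ozone: pos 0: o→s (+4), pos 1: z→g (+7), pos 2: o→s (+4), pos 3: n→u (+7) — repeating every 2. It's a Vigenère-style cipher with numeric key [4,7]: position i shifts by key[i mod 2].
Undoing it on thmux: t−4=p, h−7=a, m−4=i, u−7=n, x−4=t.

paint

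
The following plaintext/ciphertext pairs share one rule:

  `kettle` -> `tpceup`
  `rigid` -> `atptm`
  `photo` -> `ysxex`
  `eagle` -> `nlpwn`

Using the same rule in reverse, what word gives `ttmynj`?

kidney

Shifts by position in kettle: pos 0: k→t (+9), pos 1: e→p (+11), pos 2: t→c (+9), pos 3: t→e (+11) — repeating every 2. It's a Vigenère-style cipher with numeric key [9,11]: position i shifts by key[i mod 2].
Undoing it on ttmynj: t−9=k, t−11=i, m−9=d, y−11=n, n−9=e, j−11=y.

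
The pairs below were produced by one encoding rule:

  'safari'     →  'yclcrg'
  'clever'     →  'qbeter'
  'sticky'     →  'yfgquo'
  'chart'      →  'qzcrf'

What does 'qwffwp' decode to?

cotton

s(18)→y(24) and a(0)→c(2) fit y≡7x+2 (mod 26); the inverse of 7 mod 26 is 15. Treating letters as 0–25, the rule is x ↦ 7x + 2 (mod 26).
Decoding qwffwp: q(16)→15·(16−2)≡2=c; w(22)→15·(22−2)≡14=o; f(5)→15·(5−2)≡19=t; f(5)→15·(5−2)≡19=t; w(22)→15·(22−2)≡14=o; p(15)→15·(15−2)≡13=n (all mod 26).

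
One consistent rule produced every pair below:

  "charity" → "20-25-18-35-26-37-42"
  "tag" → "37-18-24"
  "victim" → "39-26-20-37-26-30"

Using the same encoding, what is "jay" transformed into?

27-18-42

c is letter #3 and maps to 20: an offset of 17. Letters become their 1-based position plus 17 (so a→18, b→19, …).
On jay: j=10→27, a=1→18, y=25→42.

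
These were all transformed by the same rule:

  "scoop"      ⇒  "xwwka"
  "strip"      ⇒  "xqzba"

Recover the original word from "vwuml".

The output letters match the input read backwards, each shifted +8: scoop reversed is poocs. The word is reversed, then every letter is shifted forward by 8.
Undoing it on vwuml: shift back: v−8=n, w−8=o, u−8=m, m−8=e, l−8=d → nomed; then reverse → demon.

demon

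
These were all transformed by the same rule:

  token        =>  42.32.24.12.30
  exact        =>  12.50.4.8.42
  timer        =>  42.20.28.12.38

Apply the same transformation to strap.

Each letter becomes 2×(its alphabet position, a=1..z=26) + 2.
For strap: s=19→40, t=20→42, r=18→38, a=1→4, p=16→34.

40.42.38.4.34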